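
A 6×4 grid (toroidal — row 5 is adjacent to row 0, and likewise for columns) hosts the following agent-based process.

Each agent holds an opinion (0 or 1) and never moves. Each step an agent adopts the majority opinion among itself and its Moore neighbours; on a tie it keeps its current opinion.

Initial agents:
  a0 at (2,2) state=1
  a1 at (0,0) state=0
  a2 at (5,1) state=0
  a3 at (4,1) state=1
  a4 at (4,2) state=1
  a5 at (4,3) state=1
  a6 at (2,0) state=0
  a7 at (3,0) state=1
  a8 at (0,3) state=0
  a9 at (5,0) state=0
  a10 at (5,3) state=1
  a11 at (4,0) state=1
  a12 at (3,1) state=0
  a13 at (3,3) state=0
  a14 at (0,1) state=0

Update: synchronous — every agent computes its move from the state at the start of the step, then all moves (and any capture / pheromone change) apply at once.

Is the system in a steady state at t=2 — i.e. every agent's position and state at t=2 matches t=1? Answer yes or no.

t=1: a0@(2,2):0 a1@(0,0):0 a2@(5,1):0 a3@(4,1):1 a4@(4,2):1 a5@(4,3):1 a6@(2,0):0 a7@(3,0):1 a8@(0,3):0 a9@(5,0):0 a10@(5,3):1 a11@(4,0):1 a12@(3,1):1 a13@(3,3):1 a14@(0,1):0
t=2: a0@(2,2):1 a1@(0,0):0 a2@(5,1):0 a3@(4,1):1 a4@(4,2):1 a5@(4,3):1 a6@(2,0):1 a7@(3,0):1 a8@(0,3):0 a9@(5,0):0 a10@(5,3):1 a11@(4,0):1 a12@(3,1):1 a13@(3,3):1 a14@(0,1):0

no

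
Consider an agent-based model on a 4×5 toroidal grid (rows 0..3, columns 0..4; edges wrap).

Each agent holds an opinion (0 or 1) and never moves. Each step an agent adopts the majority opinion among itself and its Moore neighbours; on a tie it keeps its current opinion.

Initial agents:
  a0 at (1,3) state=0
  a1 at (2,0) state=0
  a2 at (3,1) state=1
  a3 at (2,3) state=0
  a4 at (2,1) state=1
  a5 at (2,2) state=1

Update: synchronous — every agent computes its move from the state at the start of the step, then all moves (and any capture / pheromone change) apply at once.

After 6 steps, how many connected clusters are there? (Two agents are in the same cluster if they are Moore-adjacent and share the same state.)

t=1: a0@(1,3):0 a1@(2,0):1 a2@(3,1):1 a3@(2,3):0 a4@(2,1):1 a5@(2,2):1
t=2: (unchanged — steady state)

2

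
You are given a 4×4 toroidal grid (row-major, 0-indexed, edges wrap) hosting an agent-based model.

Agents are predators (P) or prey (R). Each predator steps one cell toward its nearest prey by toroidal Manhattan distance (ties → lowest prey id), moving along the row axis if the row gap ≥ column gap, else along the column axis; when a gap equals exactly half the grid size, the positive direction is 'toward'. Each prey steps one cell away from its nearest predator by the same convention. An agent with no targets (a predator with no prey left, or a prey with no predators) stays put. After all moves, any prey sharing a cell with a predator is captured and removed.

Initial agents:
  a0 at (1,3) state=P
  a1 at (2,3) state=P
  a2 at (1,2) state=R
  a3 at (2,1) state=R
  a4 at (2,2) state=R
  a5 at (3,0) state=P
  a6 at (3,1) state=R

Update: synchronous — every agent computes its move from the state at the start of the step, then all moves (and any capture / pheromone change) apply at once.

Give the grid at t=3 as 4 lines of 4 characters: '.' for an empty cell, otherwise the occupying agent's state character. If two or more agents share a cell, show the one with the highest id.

....
P..R
P.RR
..R.

t=1: a0@(1,2):P a1@(2,2):P a2@(1,1):R a3@(2,0):R a4@(2,1):R a5@(3,1):P a6@(3,2):R
t=2: a0@(1,1):P a1@(2,1):P a2@(1,0):R a3@(2,3):R a4@(2,0):R a5@(2,1):P a6@(0,2):R
t=3: a0@(1,0):P a1@(2,0):P a2@(1,3):R a3@(2,2):R a4@(2,3):R a5@(2,0):P a6@(3,2):R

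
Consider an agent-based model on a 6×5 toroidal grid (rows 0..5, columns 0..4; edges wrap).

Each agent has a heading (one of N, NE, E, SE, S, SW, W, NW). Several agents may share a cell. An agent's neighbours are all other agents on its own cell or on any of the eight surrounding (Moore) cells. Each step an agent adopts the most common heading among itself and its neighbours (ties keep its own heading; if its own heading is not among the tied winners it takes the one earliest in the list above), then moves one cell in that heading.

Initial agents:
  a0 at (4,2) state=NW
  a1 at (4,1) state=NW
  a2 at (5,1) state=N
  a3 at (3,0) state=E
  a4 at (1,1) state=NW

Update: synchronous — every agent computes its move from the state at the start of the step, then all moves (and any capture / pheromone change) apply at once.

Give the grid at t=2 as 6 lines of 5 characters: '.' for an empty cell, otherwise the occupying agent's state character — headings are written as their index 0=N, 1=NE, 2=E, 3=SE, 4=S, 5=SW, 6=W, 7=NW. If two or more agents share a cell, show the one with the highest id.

t=1: a0@(3,1):NW a1@(3,0):NW a2@(4,0):NW a3@(3,1):E a4@(0,0):NW
t=2: a0@(2,0):NW a1@(2,4):NW a2@(3,4):NW a3@(2,0):NW a4@(5,4):NW

.....
.....
7...7
....7
.....
....7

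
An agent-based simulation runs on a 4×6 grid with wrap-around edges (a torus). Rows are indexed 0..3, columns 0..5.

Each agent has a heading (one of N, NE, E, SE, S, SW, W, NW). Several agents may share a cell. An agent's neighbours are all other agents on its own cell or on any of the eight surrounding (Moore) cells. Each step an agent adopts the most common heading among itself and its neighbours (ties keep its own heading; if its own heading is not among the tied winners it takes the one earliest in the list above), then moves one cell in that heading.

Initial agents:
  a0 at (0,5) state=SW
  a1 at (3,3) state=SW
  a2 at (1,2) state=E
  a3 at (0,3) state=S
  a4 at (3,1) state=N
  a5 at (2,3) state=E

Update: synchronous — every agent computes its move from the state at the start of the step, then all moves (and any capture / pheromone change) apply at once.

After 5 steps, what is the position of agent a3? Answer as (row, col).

(1, 1)

t=1: a0@(1,4):SW a1@(0,2):SW a2@(1,3):E a3@(1,3):S a4@(2,1):N a5@(2,4):E
t=2: a0@(1,5):E a1@(1,1):SW a2@(1,4):E a3@(1,4):E a4@(1,1):N a5@(2,5):E
t=3: a0@(1,0):E a1@(2,0):SW a2@(1,5):E a3@(1,5):E a4@(0,1):N a5@(2,0):E
t=4: a0@(1,1):E a1@(2,1):E a2@(1,0):E a3@(1,0):E a4@(3,1):N a5@(2,1):E
t=5: a0@(1,2):E a1@(2,2):E a2@(1,1):E a3@(1,1):E a4@(3,2):E a5@(2,2):E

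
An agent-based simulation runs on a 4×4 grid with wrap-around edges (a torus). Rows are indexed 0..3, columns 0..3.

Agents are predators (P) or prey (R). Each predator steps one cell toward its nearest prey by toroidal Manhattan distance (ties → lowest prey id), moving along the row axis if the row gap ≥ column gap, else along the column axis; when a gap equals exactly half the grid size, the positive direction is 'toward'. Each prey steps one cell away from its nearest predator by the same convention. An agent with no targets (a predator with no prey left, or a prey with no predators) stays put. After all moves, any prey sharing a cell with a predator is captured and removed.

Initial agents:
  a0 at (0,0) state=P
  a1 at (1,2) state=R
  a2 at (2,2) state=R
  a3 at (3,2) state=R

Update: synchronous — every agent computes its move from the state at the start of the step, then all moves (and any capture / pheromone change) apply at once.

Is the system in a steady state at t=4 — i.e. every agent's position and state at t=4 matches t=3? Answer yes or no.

no

t=1: a0@(0,1):P a1@(1,1):R a2@(1,2):R a3@(3,1):R
t=2: a0@(1,1):P a1@(2,1):R a2@(2,2):R a3@(2,1):R
t=3: a0@(2,1):P a1@(3,1):R a2@(3,2):R a3@(3,1):R
t=4: a0@(3,1):P a1@(0,1):R a2@(0,2):R a3@(0,1):R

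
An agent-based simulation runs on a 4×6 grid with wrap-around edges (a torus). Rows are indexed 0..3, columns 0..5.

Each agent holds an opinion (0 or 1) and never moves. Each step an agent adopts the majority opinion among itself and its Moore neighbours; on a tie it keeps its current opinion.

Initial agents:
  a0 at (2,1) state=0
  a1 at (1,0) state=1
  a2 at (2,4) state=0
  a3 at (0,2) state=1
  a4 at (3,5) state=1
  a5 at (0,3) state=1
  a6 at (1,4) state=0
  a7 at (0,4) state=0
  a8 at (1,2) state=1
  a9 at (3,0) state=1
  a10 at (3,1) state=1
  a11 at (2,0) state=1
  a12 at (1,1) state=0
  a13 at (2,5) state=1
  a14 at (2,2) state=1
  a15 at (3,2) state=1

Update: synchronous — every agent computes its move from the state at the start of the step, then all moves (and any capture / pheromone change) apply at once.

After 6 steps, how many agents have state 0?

t=1: a0@(2,1):1 a1@(1,0):1 a2@(2,4):0 a3@(0,2):1 a4@(3,5):1 a5@(0,3):1 a6@(1,4):0 a7@(0,4):0 a8@(1,2):1 a9@(3,0):1 a10@(3,1):1 a11@(2,0):1 a12@(1,1):1 a13@(2,5):1 a14@(2,2):1 a15@(3,2):1
t=2: (unchanged — steady state)

3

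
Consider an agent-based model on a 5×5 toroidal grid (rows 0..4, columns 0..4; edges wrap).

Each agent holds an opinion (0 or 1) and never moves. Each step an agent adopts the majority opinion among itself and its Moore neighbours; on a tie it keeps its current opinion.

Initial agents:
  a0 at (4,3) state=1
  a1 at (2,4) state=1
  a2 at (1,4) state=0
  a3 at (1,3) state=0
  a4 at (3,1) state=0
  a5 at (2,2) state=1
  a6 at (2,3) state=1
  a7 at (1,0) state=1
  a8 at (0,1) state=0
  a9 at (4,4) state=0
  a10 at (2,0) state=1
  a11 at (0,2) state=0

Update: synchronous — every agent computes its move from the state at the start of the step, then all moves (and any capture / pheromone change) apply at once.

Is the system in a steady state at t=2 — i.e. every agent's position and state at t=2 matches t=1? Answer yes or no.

no

t=1: a0@(4,3):0 a1@(2,4):1 a2@(1,4):1 a3@(1,3):0 a4@(3,1):1 a5@(2,2):1 a6@(2,3):1 a7@(1,0):1 a8@(0,1):0 a9@(4,4):0 a10@(2,0):1 a11@(0,2):0
t=2: a0@(4,3):0 a1@(2,4):1 a2@(1,4):1 a3@(1,3):1 a4@(3,1):1 a5@(2,2):1 a6@(2,3):1 a7@(1,0):1 a8@(0,1):0 a9@(4,4):0 a10@(2,0):1 a11@(0,2):0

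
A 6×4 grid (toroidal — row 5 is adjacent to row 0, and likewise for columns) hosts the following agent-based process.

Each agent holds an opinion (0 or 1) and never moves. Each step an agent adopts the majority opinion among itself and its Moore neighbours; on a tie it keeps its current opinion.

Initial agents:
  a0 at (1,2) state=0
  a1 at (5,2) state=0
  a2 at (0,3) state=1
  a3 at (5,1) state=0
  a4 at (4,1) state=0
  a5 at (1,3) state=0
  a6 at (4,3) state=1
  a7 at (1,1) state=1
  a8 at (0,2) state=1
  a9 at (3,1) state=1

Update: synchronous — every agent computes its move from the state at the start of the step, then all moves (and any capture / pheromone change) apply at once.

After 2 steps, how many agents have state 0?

7

t=1: a0@(1,2):1 a1@(5,2):0 a2@(0,3):0 a3@(5,1):0 a4@(4,1):0 a5@(1,3):0 a6@(4,3):1 a7@(1,1):1 a8@(0,2):0 a9@(3,1):1
t=2: a0@(1,2):0 a1@(5,2):0 a2@(0,3):0 a3@(5,1):0 a4@(4,1):0 a5@(1,3):0 a6@(4,3):1 a7@(1,1):1 a8@(0,2):0 a9@(3,1):1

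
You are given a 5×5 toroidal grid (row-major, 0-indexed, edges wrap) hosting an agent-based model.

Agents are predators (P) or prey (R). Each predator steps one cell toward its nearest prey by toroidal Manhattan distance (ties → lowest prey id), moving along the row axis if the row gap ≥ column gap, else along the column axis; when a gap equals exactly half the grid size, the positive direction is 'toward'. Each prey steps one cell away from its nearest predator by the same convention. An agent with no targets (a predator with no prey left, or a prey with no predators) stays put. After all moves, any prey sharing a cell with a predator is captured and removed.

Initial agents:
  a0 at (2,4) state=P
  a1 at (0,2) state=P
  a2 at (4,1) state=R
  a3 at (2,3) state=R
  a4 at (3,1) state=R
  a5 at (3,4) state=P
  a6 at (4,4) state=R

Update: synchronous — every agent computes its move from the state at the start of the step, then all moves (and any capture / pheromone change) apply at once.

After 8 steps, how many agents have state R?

t=1: a0@(2,3):P a1@(4,2):P a2@(3,1):R a3@(2,2):R a4@(3,2):R a5@(4,4):P a6@(0,4):R
t=2: a0@(2,2):P a1@(3,2):P a2@(2,1):R a3@(2,1):R a5@(0,4):P a6@(1,4):R
t=3: a0@(2,1):P a1@(2,2):P a2@(2,0):R a3@(2,0):R a5@(1,4):P a6@(2,4):R
t=4: a0@(2,0):P a1@(2,1):P a5@(2,4):P a6@(3,4):R
t=5: a0@(3,0):P a1@(2,0):P a5@(3,4):P a6@(4,4):R
t=6: a0@(4,0):P a1@(3,0):P a5@(4,4):P a6@(0,4):R
t=7: a0@(0,0):P a1@(4,0):P a5@(0,4):P a6@(1,4):R
t=8: a0@(1,0):P a1@(0,0):P a5@(1,4):P a6@(2,4):R

1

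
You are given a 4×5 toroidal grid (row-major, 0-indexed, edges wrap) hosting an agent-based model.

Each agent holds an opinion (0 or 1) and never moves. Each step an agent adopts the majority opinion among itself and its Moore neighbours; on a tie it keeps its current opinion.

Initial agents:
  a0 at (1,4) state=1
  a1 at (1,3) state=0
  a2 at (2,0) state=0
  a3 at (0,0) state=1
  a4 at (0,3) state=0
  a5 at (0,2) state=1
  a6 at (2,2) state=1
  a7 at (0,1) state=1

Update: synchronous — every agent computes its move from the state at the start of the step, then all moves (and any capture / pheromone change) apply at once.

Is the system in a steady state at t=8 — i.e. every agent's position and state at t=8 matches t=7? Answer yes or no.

t=1: a0@(1,4):0 a1@(1,3):1 a2@(2,0):0 a3@(0,0):1 a4@(0,3):0 a5@(0,2):1 a6@(2,2):1 a7@(0,1):1
t=2: (unchanged — steady state)

yes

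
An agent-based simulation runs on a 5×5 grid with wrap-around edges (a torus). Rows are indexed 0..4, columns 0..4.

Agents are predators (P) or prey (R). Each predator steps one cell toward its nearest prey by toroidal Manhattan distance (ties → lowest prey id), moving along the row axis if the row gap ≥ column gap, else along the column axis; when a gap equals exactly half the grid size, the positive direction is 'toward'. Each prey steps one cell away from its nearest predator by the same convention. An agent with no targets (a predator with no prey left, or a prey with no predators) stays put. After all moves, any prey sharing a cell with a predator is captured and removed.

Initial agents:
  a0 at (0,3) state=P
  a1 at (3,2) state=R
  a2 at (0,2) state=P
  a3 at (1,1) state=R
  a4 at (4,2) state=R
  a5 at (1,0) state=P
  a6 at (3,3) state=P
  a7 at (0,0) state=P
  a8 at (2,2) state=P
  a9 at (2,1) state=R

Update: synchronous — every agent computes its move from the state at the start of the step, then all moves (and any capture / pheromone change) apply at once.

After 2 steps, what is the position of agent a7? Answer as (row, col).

(2, 0)

t=1: a0@(4,3):P a1@(3,1):R a2@(4,2):P a3@(1,2):R a5@(1,1):P a6@(3,2):P a7@(1,0):P a8@(3,2):P a9@(2,0):R
t=2: a0@(4,2):P a1@(3,0):R a2@(3,2):P a3@(1,3):R a5@(1,2):P a6@(3,1):P a7@(2,0):P a8@(3,1):P a9@(3,0):R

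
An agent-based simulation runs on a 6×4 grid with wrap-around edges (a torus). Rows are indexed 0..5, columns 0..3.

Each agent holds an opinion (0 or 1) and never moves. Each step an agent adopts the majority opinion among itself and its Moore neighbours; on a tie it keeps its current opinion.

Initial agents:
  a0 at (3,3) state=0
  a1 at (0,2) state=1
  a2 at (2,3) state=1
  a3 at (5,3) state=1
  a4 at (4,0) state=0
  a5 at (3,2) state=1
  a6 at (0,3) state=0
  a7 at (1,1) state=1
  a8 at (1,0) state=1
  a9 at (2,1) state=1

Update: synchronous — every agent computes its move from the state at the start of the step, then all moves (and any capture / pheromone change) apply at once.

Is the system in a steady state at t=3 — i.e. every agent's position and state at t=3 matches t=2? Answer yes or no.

t=1: a0@(3,3):0 a1@(0,2):1 a2@(2,3):1 a3@(5,3):1 a4@(4,0):0 a5@(3,2):1 a6@(0,3):1 a7@(1,1):1 a8@(1,0):1 a9@(2,1):1
t=2: (unchanged — steady state)

yes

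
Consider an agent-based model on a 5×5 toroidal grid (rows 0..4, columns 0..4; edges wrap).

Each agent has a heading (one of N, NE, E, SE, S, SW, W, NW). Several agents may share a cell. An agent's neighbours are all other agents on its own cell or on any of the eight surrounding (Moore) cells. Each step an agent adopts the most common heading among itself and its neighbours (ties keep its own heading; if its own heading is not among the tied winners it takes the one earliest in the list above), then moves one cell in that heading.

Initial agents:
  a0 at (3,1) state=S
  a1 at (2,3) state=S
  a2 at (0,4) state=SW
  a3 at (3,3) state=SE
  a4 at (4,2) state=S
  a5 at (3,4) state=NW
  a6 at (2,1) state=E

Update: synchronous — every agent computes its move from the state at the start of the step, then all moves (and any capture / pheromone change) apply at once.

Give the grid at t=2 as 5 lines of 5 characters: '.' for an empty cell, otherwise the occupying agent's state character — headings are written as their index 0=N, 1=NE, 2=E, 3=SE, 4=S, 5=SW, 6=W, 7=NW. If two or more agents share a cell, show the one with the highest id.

t=1: a0@(4,1):S a1@(3,3):S a2@(1,3):SW a3@(4,3):S a4@(0,2):S a5@(2,3):NW a6@(2,2):E
t=2: a0@(0,1):S a1@(4,3):S a2@(2,2):SW a3@(0,3):S a4@(1,2):S a5@(1,2):NW a6@(2,3):E

.4.4.
..7..
..52.
.....
...4.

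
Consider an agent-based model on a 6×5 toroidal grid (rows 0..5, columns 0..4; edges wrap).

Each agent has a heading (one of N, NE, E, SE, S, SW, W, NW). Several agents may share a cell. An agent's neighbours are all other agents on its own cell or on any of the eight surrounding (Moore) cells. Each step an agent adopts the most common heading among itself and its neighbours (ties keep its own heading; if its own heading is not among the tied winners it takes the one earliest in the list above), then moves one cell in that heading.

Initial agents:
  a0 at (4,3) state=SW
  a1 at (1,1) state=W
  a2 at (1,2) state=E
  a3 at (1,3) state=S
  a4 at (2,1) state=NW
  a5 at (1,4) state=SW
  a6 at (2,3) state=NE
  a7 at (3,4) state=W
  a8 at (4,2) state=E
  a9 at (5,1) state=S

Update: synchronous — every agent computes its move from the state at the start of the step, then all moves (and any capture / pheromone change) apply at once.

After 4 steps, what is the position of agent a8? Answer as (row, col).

(4, 1)

t=1: a0@(5,2):SW a1@(1,0):W a2@(1,3):E a3@(2,3):S a4@(1,0):NW a5@(2,3):SW a6@(1,4):NE a7@(3,3):W a8@(4,3):E a9@(0,1):S
t=2: a0@(0,1):SW a1@(1,4):W a2@(1,4):E a3@(3,3):S a4@(0,4):NW a5@(3,2):SW a6@(0,0):NE a7@(3,2):W a8@(4,4):E a9@(1,1):S
t=3: a0@(1,0):SW a1@(1,3):W a2@(1,0):E a3@(4,3):S a4@(5,3):NW a5@(4,1):SW a6@(5,1):NE a7@(3,1):W a8@(4,0):E a9@(2,1):S
t=4: a0@(2,4):SW a1@(1,2):W a2@(1,1):E a3@(5,3):S a4@(4,2):NW a5@(5,0):SW a6@(4,2):NE a7@(3,0):W a8@(4,1):E a9@(3,1):S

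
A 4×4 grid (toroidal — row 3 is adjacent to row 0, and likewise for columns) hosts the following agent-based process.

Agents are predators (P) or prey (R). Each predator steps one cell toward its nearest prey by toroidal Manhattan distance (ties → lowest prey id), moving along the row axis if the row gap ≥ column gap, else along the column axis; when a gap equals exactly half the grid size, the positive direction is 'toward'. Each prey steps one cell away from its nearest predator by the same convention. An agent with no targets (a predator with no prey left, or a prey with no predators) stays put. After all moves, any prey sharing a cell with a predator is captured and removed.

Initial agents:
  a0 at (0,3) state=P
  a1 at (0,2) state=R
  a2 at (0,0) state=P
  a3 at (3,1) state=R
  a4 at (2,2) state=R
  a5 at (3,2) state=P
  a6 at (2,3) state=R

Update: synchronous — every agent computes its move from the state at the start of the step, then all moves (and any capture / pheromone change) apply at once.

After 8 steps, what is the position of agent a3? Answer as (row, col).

t=1: a0@(0,2):P a2@(0,1):P a3@(3,0):R a4@(1,2):R a5@(0,2):P a6@(1,3):R
t=2: a0@(1,2):P a2@(3,1):P a3@(2,0):R a4@(2,2):R a5@(1,2):P a6@(2,3):R
t=3: a0@(2,2):P a2@(2,1):P a3@(1,0):R a4@(3,2):R a5@(2,2):P a6@(3,3):R
t=4: a0@(3,2):P a2@(1,1):P a3@(0,0):R a4@(0,2):R a5@(3,2):P a6@(0,3):R
t=5: a0@(0,2):P a2@(0,1):P a3@(3,0):R a4@(1,2):R a5@(0,2):P a6@(1,3):R
t=6: a0@(1,2):P a2@(3,1):P a3@(2,0):R a4@(2,2):R a5@(1,2):P a6@(2,3):R
t=7: a0@(2,2):P a2@(2,1):P a3@(1,0):R a4@(3,2):R a5@(2,2):P a6@(3,3):R
t=8: a0@(3,2):P a2@(1,1):P a3@(0,0):R a4@(0,2):R a5@(3,2):P a6@(0,3):R

(0, 0)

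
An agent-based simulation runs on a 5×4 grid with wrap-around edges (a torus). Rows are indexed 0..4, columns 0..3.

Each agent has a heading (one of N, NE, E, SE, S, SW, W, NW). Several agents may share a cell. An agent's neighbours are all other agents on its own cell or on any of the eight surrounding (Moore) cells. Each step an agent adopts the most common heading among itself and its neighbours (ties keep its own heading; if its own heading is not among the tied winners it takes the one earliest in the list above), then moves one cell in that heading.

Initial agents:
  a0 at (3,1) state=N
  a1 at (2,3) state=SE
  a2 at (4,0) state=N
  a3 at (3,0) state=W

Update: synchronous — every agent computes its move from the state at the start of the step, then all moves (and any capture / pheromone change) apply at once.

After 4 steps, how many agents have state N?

4

t=1: a0@(2,1):N a1@(3,0):SE a2@(3,0):N a3@(2,0):N
t=2: a0@(1,1):N a1@(2,0):N a2@(2,0):N a3@(1,0):N
t=3: a0@(0,1):N a1@(1,0):N a2@(1,0):N a3@(0,0):N
t=4: a0@(4,1):N a1@(0,0):N a2@(0,0):N a3@(4,0):N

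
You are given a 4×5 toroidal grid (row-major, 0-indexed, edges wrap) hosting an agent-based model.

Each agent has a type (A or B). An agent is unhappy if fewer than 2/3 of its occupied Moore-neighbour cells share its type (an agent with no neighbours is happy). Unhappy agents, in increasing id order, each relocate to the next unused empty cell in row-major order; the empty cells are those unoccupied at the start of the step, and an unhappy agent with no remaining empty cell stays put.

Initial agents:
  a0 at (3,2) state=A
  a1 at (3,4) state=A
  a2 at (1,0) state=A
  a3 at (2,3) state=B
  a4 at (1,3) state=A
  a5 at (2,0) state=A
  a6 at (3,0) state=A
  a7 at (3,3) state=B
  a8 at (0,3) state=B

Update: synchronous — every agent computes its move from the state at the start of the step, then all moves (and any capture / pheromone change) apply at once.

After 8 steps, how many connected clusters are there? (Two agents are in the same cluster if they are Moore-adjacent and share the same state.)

2

t=1: a0@(0,0):A a1@(0,1):A a2@(1,0):A a3@(0,2):B a4@(0,4):A a5@(2,0):A a6@(3,0):A a7@(1,1):B a8@(1,2):B
t=2: a0@(0,0):A a1@(0,3):A a2@(1,0):A a3@(0,2):B a4@(0,4):A a5@(2,0):A a6@(3,0):A a7@(1,3):B a8@(1,2):B
t=3: a0@(0,0):A a1@(0,1):A a2@(1,0):A a3@(0,2):B a4@(0,4):A a5@(2,0):A a6@(3,0):A a7@(1,1):B a8@(1,2):B
t=4: a0@(0,0):A a1@(0,3):A a2@(1,0):A a3@(0,2):B a4@(0,4):A a5@(2,0):A a6@(3,0):A a7@(1,3):B a8@(1,2):B
t=5: a0@(0,0):A a1@(0,1):A a2@(1,0):A a3@(0,2):B a4@(0,4):A a5@(2,0):A a6@(3,0):A a7@(1,1):B a8@(1,2):B
t=6: a0@(0,0):A a1@(0,3):A a2@(1,0):A a3@(0,2):B a4@(0,4):A a5@(2,0):A a6@(3,0):A a7@(1,3):B a8@(1,2):B
t=7: a0@(0,0):A a1@(0,1):A a2@(1,0):A a3@(0,2):B a4@(0,4):A a5@(2,0):A a6@(3,0):A a7@(1,1):B a8@(1,2):B
t=8: a0@(0,0):A a1@(0,3):A a2@(1,0):A a3@(0,2):B a4@(0,4):A a5@(2,0):A a6@(3,0):A a7@(1,3):B a8@(1,2):B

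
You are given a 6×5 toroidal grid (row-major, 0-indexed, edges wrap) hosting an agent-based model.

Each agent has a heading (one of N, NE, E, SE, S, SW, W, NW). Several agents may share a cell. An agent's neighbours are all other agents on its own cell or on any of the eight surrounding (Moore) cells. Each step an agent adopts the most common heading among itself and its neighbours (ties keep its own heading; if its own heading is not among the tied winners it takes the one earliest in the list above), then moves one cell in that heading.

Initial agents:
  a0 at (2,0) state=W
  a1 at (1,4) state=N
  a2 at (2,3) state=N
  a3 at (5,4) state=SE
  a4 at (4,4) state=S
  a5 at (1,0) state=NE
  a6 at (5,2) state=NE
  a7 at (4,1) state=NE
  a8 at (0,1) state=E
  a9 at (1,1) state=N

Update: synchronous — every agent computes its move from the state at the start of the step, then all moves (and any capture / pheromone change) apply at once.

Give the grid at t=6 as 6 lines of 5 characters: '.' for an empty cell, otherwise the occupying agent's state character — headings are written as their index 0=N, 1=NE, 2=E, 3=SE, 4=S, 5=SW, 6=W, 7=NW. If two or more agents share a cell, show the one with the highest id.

....0
00..0
0..0.
.....
..1..
...1.

t=1: a0@(1,0):N a1@(0,4):N a2@(1,3):N a3@(0,0):SE a4@(5,4):S a5@(0,0):N a6@(4,3):NE a7@(3,2):NE a8@(5,2):NE a9@(0,1):N
t=2: a0@(0,0):N a1@(5,4):N a2@(0,3):N a3@(5,0):N a4@(4,4):N a5@(5,0):N a6@(3,4):NE a7@(2,3):NE a8@(4,3):NE a9@(5,1):N
t=3: a0@(5,0):N a1@(4,4):N a2@(5,3):N a3@(4,0):N a4@(3,4):N a5@(4,0):N a6@(2,0):NE a7@(1,4):NE a8@(3,4):NE a9@(4,1):N
t=4: a0@(4,0):N a1@(3,4):N a2@(4,3):N a3@(3,0):N a4@(2,4):N a5@(3,0):N a6@(1,1):NE a7@(0,0):NE a8@(2,4):N a9@(3,1):N
t=5: a0@(3,0):N a1@(2,4):N a2@(3,3):N a3@(2,0):N a4@(1,4):N a5@(2,0):N a6@(0,2):NE a7@(5,1):NE a8@(1,4):N a9@(2,1):N
t=6: a0@(2,0):N a1@(1,4):N a2@(2,3):N a3@(1,0):N a4@(0,4):N a5@(1,0):N a6@(5,3):NE a7@(4,2):NE a8@(0,4):N a9@(1,1):N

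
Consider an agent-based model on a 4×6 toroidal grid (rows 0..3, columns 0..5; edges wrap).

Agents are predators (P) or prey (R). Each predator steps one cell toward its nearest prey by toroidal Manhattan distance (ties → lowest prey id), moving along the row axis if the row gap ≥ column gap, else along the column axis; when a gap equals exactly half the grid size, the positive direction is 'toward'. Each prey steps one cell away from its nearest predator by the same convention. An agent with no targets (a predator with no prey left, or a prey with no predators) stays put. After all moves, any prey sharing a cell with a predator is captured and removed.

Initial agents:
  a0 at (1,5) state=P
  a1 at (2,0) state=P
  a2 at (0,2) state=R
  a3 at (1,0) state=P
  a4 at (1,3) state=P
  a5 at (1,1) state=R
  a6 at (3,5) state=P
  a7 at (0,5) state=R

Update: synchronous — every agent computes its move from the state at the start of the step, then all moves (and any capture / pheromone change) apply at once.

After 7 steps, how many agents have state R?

t=1: a0@(0,5):P a1@(1,0):P a2@(3,2):R a3@(1,1):P a4@(0,3):P a5@(1,2):R a6@(0,5):P a7@(3,5):R
t=2: a0@(3,5):P a1@(1,1):P a2@(2,2):R a3@(1,2):P a4@(3,3):P a5@(1,3):R a6@(3,5):P a7@(2,5):R
t=3: a0@(2,5):P a1@(2,1):P a2@(3,2):R a3@(2,2):P a4@(2,3):P a5@(1,4):R a6@(2,5):P a7@(1,5):R
t=4: a0@(1,5):P a1@(3,1):P a2@(0,2):R a3@(3,2):P a4@(3,3):P a5@(0,4):R a6@(1,5):P a7@(0,5):R
t=5: a0@(0,5):P a1@(0,1):P a2@(1,2):R a3@(0,2):P a4@(0,3):P a5@(3,4):R a6@(0,5):P a7@(3,5):R
t=6: a0@(3,5):P a1@(1,1):P a2@(2,2):R a3@(1,2):P a4@(1,3):P a5@(2,4):R a6@(3,5):P a7@(2,5):R
t=7: a0@(2,5):P a1@(2,1):P a2@(3,2):R a3@(2,2):P a4@(2,3):P a5@(1,4):R a6@(2,5):P a7@(1,5):R

3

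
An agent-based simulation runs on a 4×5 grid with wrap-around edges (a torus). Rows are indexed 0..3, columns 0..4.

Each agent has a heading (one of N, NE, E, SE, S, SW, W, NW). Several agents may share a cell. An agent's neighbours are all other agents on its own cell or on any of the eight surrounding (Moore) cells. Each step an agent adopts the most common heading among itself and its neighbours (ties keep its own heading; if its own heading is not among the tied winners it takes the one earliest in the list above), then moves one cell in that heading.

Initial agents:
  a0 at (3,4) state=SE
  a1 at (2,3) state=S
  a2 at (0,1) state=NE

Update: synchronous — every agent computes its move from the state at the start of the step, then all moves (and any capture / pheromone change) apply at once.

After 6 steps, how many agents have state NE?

1

t=1: a0@(0,0):SE a1@(3,3):S a2@(3,2):NE
t=2: a0@(1,1):SE a1@(0,3):S a2@(2,3):NE
t=3: a0@(2,2):SE a1@(1,3):S a2@(1,4):NE
t=4: a0@(3,3):SE a1@(2,3):S a2@(0,0):NE
t=5: a0@(0,4):SE a1@(3,3):S a2@(3,1):NE
t=6: a0@(1,0):SE a1@(0,3):S a2@(2,2):NE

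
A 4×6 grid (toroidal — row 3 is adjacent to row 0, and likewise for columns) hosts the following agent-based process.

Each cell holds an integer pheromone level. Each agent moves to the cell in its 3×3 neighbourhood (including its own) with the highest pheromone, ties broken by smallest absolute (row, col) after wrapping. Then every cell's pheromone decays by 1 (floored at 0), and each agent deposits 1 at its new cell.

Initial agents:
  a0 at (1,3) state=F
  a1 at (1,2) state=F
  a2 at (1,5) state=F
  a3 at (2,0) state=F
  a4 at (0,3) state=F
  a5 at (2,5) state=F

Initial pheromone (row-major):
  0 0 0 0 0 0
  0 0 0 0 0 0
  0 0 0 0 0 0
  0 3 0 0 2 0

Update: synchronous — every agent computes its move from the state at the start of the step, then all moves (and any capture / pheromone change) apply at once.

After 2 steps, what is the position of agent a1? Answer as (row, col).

(3, 1)

t=1: a0@(0,2) a1@(0,1) a2@(0,0) a3@(3,1) a4@(3,4) a5@(3,4) | pheromone: 1 1 1 0 0 0 / 0 0 0 0 0 0 / 0 0 0 0 0 0 / 0 3 0 0 3 0
t=2: a0@(3,1) a1@(3,1) a2@(3,1) a3@(3,1) a4@(3,4) a5@(3,4) | pheromone: 0 0 0 0 0 0 / 0 0 0 0 0 0 / 0 0 0 0 0 0 / 0 6 0 0 4 0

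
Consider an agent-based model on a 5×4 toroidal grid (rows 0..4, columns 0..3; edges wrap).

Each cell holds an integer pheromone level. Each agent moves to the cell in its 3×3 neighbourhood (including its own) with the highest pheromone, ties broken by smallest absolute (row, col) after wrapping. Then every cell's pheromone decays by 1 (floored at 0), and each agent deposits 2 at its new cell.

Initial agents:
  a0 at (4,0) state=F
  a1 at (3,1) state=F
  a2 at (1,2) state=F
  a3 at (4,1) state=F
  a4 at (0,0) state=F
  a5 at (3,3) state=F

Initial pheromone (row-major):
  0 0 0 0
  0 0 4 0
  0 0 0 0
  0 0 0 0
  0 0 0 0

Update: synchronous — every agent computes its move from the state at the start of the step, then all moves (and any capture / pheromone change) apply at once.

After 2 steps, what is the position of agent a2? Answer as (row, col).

(1, 2)

t=1: a0@(0,0) a1@(2,0) a2@(1,2) a3@(0,0) a4@(0,0) a5@(2,0) | pheromone: 6 0 0 0 / 0 0 5 0 / 4 0 0 0 / 0 0 0 0 / 0 0 0 0
t=2: a0@(0,0) a1@(2,0) a2@(1,2) a3@(0,0) a4@(0,0) a5@(2,0) | pheromone: 11 0 0 0 / 0 0 6 0 / 7 0 0 0 / 0 0 0 0 / 0 0 0 0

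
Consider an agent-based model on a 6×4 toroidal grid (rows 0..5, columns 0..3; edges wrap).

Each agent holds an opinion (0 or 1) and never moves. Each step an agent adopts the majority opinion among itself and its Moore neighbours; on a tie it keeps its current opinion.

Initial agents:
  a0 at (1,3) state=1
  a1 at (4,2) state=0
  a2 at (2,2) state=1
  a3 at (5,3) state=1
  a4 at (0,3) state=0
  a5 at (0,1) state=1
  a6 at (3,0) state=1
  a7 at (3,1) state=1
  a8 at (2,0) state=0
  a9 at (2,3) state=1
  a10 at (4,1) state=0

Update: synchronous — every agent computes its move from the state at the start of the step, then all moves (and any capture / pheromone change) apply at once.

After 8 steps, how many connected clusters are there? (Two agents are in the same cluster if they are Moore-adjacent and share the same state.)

3

t=1: a0@(1,3):1 a1@(4,2):0 a2@(2,2):1 a3@(5,3):0 a4@(0,3):1 a5@(0,1):1 a6@(3,0):1 a7@(3,1):1 a8@(2,0):1 a9@(2,3):1 a10@(4,1):0
t=2: (unchanged — steady state)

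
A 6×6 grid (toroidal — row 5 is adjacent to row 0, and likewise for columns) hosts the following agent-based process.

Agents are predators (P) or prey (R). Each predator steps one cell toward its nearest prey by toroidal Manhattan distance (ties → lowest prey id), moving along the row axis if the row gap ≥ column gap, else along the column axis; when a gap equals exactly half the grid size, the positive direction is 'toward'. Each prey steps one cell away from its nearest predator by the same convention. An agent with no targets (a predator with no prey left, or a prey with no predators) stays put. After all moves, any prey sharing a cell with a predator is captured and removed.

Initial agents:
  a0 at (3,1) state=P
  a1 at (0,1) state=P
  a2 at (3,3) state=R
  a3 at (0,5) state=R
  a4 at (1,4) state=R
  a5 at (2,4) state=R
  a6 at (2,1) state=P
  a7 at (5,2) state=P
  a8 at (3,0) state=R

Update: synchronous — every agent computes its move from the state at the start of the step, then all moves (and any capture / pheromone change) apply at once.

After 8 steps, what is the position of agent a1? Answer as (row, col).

t=1: a0@(3,0):P a1@(0,0):P a2@(3,4):R a3@(0,4):R a4@(1,3):R a5@(2,3):R a6@(3,1):P a7@(4,2):P a8@(3,5):R
t=2: a0@(3,5):P a1@(0,5):P a2@(3,3):R a3@(0,3):R a4@(1,2):R a5@(2,4):R a6@(3,0):P a7@(4,3):P a8@(3,4):R
t=3: a0@(3,4):P a1@(0,4):P a2@(2,3):R a3@(0,2):R a4@(1,1):R a5@(1,4):R a6@(3,5):P a7@(3,3):P
t=4: a0@(2,4):P a1@(1,4):P a2@(1,3):R a3@(0,1):R a4@(1,0):R a6@(3,4):P a7@(2,3):P
t=5: a0@(1,4):P a1@(1,3):P a2@(1,2):R a3@(0,0):R a4@(1,1):R a6@(2,4):P a7@(1,3):P
t=6: a0@(1,3):P a1@(1,2):P a2@(1,1):R a3@(0,1):R a4@(1,0):R a6@(2,3):P a7@(1,2):P
t=7: a0@(1,2):P a1@(1,1):P a2@(1,0):R a3@(5,1):R a4@(1,5):R a6@(2,2):P a7@(1,1):P
t=8: a0@(1,1):P a1@(1,0):P a2@(1,5):R a3@(4,1):R a4@(1,4):R a6@(2,1):P a7@(1,0):P

(1, 0)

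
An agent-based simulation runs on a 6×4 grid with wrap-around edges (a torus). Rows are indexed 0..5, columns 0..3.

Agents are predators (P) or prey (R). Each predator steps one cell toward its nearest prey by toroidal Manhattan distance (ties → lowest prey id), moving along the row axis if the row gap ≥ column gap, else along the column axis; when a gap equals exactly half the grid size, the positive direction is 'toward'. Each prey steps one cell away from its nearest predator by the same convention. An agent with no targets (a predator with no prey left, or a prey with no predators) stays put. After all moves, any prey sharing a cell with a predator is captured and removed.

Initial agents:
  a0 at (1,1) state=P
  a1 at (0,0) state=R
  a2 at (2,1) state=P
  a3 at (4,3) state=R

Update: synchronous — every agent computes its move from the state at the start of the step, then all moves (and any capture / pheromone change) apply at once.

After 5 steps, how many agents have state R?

2

t=1: a0@(0,1):P a1@(5,0):R a2@(1,1):P a3@(5,3):R
t=2: a0@(5,1):P a1@(4,0):R a2@(0,1):P a3@(5,2):R
t=3: a0@(5,2):P a1@(3,0):R a2@(5,1):P a3@(5,3):R
t=4: a0@(5,3):P a1@(2,0):R a2@(5,2):P a3@(5,0):R
t=5: a0@(5,0):P a1@(1,0):R a2@(5,3):P a3@(5,1):R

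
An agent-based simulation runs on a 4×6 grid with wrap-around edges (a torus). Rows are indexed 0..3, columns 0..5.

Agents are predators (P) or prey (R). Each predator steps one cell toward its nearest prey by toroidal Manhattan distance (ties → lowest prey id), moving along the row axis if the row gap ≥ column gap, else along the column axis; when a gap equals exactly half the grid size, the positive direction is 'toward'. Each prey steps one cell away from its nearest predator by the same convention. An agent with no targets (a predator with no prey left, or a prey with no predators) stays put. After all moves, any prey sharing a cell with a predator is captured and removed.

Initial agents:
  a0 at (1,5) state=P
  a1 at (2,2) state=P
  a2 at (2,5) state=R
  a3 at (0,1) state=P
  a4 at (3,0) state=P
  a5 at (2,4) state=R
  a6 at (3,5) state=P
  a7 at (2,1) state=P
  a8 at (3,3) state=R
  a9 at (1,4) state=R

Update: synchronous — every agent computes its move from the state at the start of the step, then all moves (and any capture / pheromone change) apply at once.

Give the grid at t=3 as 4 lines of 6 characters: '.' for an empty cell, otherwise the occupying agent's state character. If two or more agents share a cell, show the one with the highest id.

t=1: a0@(2,5):P a1@(2,3):P a2@(3,5):R a3@(0,2):P a4@(2,0):P a5@(3,4):R a6@(2,5):P a7@(2,0):P a8@(0,3):R a9@(1,3):R
t=2: a0@(3,5):P a1@(1,3):P a2@(0,5):R a3@(0,3):P a4@(3,0):P a5@(0,4):R a6@(3,5):P a7@(3,0):P a8@(0,4):R
t=3: a0@(0,5):P a1@(0,3):P a2@(1,5):R a3@(0,4):P a4@(0,0):P a6@(0,5):P a7@(0,0):P

P..PPP
.....R
......
......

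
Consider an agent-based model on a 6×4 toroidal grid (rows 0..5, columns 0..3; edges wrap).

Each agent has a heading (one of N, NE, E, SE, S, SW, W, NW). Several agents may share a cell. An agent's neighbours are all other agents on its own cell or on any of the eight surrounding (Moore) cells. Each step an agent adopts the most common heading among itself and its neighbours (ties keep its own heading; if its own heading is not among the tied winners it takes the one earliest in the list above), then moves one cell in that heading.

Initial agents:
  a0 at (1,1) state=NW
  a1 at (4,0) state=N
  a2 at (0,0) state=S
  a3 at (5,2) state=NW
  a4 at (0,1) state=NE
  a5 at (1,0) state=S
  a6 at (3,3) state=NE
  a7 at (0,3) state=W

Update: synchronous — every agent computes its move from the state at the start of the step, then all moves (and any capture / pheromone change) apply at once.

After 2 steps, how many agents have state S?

7

t=1: a0@(2,1):S a1@(3,0):N a2@(1,0):S a3@(4,1):NW a4@(1,1):S a5@(2,0):S a6@(2,0):NE a7@(1,3):S
t=2: a0@(3,1):S a1@(4,0):S a2@(2,0):S a3@(3,0):NW a4@(2,1):S a5@(3,0):S a6@(3,0):S a7@(2,3):S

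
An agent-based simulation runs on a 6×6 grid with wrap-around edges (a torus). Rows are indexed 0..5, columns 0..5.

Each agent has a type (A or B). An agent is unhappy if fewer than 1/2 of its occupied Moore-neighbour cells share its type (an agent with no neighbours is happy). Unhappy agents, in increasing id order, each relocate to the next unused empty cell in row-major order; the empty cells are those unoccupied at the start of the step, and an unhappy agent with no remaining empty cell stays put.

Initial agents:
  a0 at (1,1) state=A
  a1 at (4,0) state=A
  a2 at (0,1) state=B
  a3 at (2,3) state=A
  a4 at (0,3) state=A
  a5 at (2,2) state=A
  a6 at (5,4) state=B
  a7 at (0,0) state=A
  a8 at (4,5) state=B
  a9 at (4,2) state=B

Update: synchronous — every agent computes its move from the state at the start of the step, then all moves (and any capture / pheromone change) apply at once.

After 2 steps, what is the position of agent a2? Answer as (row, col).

t=1: a0@(1,1):A a1@(0,2):A a2@(0,4):B a3@(2,3):A a4@(0,5):A a5@(2,2):A a6@(5,4):B a7@(0,0):A a8@(4,5):B a9@(4,2):B
t=2: a0@(1,1):A a1@(0,2):A a2@(0,4):B a3@(2,3):A a4@(0,1):A a5@(2,2):A a6@(5,4):B a7@(0,0):A a8@(4,5):B a9@(4,2):B

(0, 4)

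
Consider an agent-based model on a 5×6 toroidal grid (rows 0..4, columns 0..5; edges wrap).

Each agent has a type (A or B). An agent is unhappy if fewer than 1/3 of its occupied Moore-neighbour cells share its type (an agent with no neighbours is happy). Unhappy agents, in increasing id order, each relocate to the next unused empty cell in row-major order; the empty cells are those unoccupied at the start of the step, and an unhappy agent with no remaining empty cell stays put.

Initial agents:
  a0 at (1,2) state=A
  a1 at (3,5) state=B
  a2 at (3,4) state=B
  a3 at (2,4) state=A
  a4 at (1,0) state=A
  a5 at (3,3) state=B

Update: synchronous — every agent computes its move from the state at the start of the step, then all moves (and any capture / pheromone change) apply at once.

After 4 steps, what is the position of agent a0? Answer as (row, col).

t=1: a0@(1,2):A a1@(3,5):B a2@(3,4):B a3@(0,0):A a4@(1,0):A a5@(3,3):B
t=2: (unchanged — steady state)

(1, 2)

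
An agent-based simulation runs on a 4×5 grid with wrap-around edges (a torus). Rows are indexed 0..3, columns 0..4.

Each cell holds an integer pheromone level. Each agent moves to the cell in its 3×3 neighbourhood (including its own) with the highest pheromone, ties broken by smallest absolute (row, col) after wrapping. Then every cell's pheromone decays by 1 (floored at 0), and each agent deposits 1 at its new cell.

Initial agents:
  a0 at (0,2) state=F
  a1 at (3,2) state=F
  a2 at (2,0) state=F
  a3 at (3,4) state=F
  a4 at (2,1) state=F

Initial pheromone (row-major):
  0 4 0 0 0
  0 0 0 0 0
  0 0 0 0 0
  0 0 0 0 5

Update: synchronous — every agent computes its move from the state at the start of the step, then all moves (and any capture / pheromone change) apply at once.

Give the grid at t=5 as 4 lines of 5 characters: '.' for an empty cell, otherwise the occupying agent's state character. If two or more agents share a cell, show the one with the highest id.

t=1: a0@(0,1) a1@(0,1) a2@(3,4) a3@(3,4) a4@(1,0) | pheromone: 0 5 0 0 0 / 1 0 0 0 0 / 0 0 0 0 0 / 0 0 0 0 6
t=2: a0@(0,1) a1@(0,1) a2@(3,4) a3@(3,4) a4@(0,1) | pheromone: 0 7 0 0 0 / 0 0 0 0 0 / 0 0 0 0 0 / 0 0 0 0 7
t=3: a0@(0,1) a1@(0,1) a2@(3,4) a3@(3,4) a4@(0,1) | pheromone: 0 9 0 0 0 / 0 0 0 0 0 / 0 0 0 0 0 / 0 0 0 0 8
t=4: a0@(0,1) a1@(0,1) a2@(3,4) a3@(3,4) a4@(0,1) | pheromone: 0 11 0 0 0 / 0 0 0 0 0 / 0 0 0 0 0 / 0 0 0 0 9
t=5: a0@(0,1) a1@(0,1) a2@(3,4) a3@(3,4) a4@(0,1) | pheromone: 0 13 0 0 0 / 0 0 0 0 0 / 0 0 0 0 0 / 0 0 0 0 10

.F...
.....
.....
....F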